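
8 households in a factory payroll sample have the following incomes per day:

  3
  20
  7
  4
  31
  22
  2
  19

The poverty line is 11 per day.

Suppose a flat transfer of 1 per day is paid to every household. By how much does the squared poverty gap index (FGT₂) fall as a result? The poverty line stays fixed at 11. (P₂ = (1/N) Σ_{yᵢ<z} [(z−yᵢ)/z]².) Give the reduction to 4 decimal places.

Before: below the line — 2, 3, 4, 7; squared poverty gap index (FGT₂) = 0.216942.
After the 1 transfer: below the line — 3, 4, 5, 8; squared poverty gap index (FGT₂) = 0.163223.
Reduction = 0.216942 − 0.163223 = 0.0537.

0.0537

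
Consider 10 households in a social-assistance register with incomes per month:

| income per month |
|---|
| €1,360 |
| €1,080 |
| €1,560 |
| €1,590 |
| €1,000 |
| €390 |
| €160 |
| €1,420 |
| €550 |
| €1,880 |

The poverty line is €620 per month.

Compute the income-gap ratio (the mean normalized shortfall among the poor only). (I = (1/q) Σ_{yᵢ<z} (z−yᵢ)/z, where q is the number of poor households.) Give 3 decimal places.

0.409

Poor units: €160, €390, €550 (q = 3 of N = 10).
Relative gaps: 0.7419, 0.3710, 0.1129; sum = 1.225806.
The income-gap ratio divides by q (the poor only): 1.225806 / 3 = 0.409.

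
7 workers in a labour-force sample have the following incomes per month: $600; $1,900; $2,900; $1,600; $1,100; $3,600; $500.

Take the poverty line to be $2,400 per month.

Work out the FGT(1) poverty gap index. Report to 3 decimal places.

0.375

Incomes under z: $500, $600, $1,100, $1,600, $1,900 (q = 5 of N = 7).
Normalized shortfalls: (2400−500)/2400 = 0.7917; (2400−600)/2400 = 0.7500; (2400−1100)/2400 = 0.5417; (2400−1600)/2400 = 0.3333; (2400−1900)/2400 = 0.2083.
Sum of shortfalls = 2.625000; P₁ averages over all N: 2.625000 / 7 = 0.375.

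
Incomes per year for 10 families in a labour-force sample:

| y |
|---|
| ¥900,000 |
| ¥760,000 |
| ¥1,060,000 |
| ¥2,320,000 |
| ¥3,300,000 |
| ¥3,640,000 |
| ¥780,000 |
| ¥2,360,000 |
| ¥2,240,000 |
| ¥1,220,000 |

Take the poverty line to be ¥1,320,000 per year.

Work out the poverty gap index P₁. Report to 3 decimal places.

Incomes under z: ¥760,000, ¥780,000, ¥900,000, ¥1,060,000, ¥1,220,000 (q = 5 of N = 10).
Shortfall ratios: (1320000−760000)/1320000 = 0.4242; (1320000−780000)/1320000 = 0.4091; (1320000−900000)/1320000 = 0.3182; (1320000−1060000)/1320000 = 0.1970; (1320000−1220000)/1320000 = 0.0758.
Sum of shortfalls = 1.424242; P₁ averages over all N: 1.424242 / 10 = 0.142.

0.142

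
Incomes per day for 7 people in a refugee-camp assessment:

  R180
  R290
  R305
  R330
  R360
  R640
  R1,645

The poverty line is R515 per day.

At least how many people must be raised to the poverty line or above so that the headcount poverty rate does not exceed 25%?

4

5 of the 7 people are poor, so H = 5/7 = 0.714.
A headcount ratio of at most 25% allows at most ⌊0.25 × 7⌋ = 1 poor people.
So at least 5 − 1 = 4 must be lifted.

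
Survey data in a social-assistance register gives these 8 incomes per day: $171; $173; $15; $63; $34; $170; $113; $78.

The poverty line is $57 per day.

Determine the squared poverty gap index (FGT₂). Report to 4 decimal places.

Below z: $15, $34 (q = 2 of N = 8).
Normalized shortfalls: (57−15)/57 = 0.7368; (57−34)/57 = 0.4035.
Squared: 0.5429; 0.1628.
Sum = 0.705756; P₂ = 0.705756 / 8 = 0.0882.

0.0882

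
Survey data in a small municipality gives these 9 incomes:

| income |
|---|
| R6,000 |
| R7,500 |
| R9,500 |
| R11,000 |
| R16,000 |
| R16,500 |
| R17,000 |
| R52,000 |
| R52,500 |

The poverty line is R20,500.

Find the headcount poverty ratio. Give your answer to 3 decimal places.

7 of the 9 households have income below R20,500.
H = 7/9 = 0.778.

0.778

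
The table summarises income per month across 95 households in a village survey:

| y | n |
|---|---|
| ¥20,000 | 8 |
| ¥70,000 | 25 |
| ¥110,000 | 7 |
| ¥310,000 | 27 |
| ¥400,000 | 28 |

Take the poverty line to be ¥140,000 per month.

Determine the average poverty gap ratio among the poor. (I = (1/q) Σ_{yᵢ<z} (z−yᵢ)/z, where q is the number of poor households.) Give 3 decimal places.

0.521

Below z: 8×¥20,000, 25×¥70,000, 7×¥110,000 (q = 40 of N = 95).
Shortfall ratios (z−y)/z: 0.8571 (×8), 0.5000 (×25), 0.2143 (×7); sum = 20.857143.
I averages over the q = 40 poor units only: 20.857143 / 40 = 0.521.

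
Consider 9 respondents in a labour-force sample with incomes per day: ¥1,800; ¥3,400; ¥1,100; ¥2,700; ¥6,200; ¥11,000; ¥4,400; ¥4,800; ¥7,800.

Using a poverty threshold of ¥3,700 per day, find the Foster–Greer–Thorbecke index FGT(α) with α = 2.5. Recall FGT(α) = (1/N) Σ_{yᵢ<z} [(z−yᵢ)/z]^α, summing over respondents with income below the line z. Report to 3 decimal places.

Below z: ¥1,100, ¥1,800, ¥2,700, ¥3,400 (q = 4 of N = 9).
Relative gaps: (3700−1100)/3700 = 0.7027; (3700−1800)/3700 = 0.5135; (3700−2700)/3700 = 0.2703; (3700−3400)/3700 = 0.0811.
Raised to α = 2.5: 0.41393; 0.18896; 0.03797; 0.00187.
Sum = 0.642743; FGT(2.5) = 0.642743 / 9 = 0.071.

0.071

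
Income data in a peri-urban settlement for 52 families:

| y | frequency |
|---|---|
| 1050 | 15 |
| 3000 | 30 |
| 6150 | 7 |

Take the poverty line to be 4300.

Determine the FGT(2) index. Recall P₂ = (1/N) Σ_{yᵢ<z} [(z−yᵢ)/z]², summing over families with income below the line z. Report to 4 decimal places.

Poor units: 15×1050, 30×3000 (q = 45 of N = 52).
Shortfall ratios: (4300−1050)/4300 = 0.7558 (×15); (4300−3000)/4300 = 0.3023 (×30).
Squared: 0.5713 (×15); 0.0914 (×30).
Sum = 11.310844; P₂ = 11.310844 / 52 = 0.2175.

0.2175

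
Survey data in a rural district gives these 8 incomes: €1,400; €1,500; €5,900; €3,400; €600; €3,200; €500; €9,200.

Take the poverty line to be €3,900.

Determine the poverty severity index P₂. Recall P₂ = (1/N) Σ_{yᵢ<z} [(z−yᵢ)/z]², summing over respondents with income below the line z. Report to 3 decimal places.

0.289

Poor units: €500, €600, €1,400, €1,500, €3,200, €3,400 (q = 6 of N = 8).
Normalized shortfalls: (3900−500)/3900 = 0.8718; (3900−600)/3900 = 0.8462; (3900−1400)/3900 = 0.6410; (3900−1500)/3900 = 0.6154; (3900−3200)/3900 = 0.1795; (3900−3400)/3900 = 0.1282.
Squared: 0.7600; 0.7160; 0.4109; 0.3787; 0.0322; 0.0164.
Sum = 2.314267; P₂ = 2.314267 / 8 = 0.289.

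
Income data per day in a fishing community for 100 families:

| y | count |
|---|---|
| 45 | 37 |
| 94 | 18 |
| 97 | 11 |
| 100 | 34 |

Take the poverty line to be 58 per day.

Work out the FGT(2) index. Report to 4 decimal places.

Below the line: 37×45 (q = 37 of N = 100).
Gap ratios (z−y)/z: (58−45)/58 = 0.2241 (×37).
Squared: 0.0502 (×37).
Sum = 1.858799; P₂ = 1.858799 / 100 = 0.0186.

0.0186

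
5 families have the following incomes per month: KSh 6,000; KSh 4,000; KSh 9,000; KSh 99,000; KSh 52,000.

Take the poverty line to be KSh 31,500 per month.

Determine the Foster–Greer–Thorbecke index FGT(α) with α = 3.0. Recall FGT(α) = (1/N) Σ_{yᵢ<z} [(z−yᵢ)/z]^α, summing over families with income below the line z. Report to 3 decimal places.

Poor units: KSh 4,000, KSh 6,000, KSh 9,000 (q = 3 of N = 5).
Normalized shortfalls: (31500−4000)/31500 = 0.8730; (31500−6000)/31500 = 0.8095; (31500−9000)/31500 = 0.7143.
Raised to α = 3.0: 0.66537; 0.53050; 0.36443.
Sum = 1.560311; FGT(3.0) = 1.560311 / 5 = 0.312.

0.312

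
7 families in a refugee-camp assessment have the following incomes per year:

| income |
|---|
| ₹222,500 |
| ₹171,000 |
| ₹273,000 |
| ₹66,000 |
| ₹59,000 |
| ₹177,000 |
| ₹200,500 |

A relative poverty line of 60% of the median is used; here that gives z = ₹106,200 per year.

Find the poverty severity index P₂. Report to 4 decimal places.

0.0487

Below z: ₹59,000, ₹66,000 (q = 2 of N = 7).
Shortfall ratios: (106200−59000)/106200 = 0.4444; (106200−66000)/106200 = 0.3785.
Squared: 0.1975; 0.1433.
Sum = 0.340817; P₂ = 0.340817 / 7 = 0.0487.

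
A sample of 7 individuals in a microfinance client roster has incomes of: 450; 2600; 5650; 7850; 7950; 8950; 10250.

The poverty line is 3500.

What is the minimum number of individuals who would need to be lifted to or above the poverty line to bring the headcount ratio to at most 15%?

Currently q = 2 of N = 7 are below the line (H = 0.286).
A headcount ratio of at most 15% allows at most ⌊0.15 × 7⌋ = 1 poor individuals.
So at least 2 − 1 = 1 must be lifted.

1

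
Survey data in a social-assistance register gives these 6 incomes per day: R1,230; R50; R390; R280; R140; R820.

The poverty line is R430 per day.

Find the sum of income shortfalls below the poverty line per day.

R860

Below z: R50, R140, R280, R390 (q = 4 of N = 6).
Individual gaps: 430−50 = 380; 430−140 = 290; 430−280 = 150; 430−390 = 40.
Aggregate gap = R860.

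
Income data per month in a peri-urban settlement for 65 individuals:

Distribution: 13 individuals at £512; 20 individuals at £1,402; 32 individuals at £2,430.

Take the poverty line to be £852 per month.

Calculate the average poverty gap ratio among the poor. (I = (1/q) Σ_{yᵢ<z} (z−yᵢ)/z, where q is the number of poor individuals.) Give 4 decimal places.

Incomes under z: 13×£512 (q = 13 of N = 65).
Relative gaps: 0.3991 (×13); sum = 5.187793.
I averages over the q = 13 poor units only: 5.187793 / 13 = 0.3991.

0.3991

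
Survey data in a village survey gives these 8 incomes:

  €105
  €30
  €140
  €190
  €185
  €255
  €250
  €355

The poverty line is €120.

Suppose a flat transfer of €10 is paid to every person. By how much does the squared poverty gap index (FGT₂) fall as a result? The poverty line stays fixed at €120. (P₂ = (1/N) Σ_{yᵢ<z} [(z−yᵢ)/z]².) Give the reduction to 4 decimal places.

Before: below the line — €30, €105; squared poverty gap index (FGT₂) = 0.072266.
After the €10 transfer: below the line — €40, €115; squared poverty gap index (FGT₂) = 0.055773.
Reduction = 0.072266 − 0.055773 = 0.0165.

0.0165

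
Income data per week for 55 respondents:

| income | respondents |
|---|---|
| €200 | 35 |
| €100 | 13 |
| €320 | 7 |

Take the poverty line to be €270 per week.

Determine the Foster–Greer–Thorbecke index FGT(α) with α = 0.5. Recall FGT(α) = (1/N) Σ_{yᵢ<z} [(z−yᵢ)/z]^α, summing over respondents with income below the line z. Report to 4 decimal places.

0.5116

Poor units: 13×€100, 35×€200 (q = 48 of N = 55).
Shortfall ratios: (270−100)/270 = 0.6296 (×13); (270−200)/270 = 0.2593 (×35).
Raised to α = 0.5: 0.79349 (×13); 0.50918 (×35).
Sum = 28.136524; FGT(0.5) = 28.136524 / 55 = 0.5116.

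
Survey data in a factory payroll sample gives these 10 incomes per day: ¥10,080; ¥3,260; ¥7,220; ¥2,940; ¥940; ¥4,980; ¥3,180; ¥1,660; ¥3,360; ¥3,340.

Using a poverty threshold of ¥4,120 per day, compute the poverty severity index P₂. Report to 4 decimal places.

Incomes under z: ¥940, ¥1,660, ¥2,940, ¥3,180, ¥3,260, ¥3,340, ¥3,360 (q = 7 of N = 10).
Relative gaps: (4120−940)/4120 = 0.7718; (4120−1660)/4120 = 0.5971; (4120−2940)/4120 = 0.2864; (4120−3180)/4120 = 0.2282; (4120−3260)/4120 = 0.2087; (4120−3340)/4120 = 0.1893; (4120−3360)/4120 = 0.1845.
Squared: 0.5957; 0.3565; 0.0820; 0.0521; 0.0436; 0.0358; 0.0340.
Sum = 1.199783; P₂ = 1.199783 / 10 = 0.1200.

0.1200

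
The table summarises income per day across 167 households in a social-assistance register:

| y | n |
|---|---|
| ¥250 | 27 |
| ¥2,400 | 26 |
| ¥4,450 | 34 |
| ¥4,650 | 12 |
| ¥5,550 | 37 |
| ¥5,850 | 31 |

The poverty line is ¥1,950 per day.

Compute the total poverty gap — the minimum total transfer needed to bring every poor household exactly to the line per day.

¥45,900

Poor units: 27×¥250 (q = 27 of N = 167).
Individual gaps: 27×(1950−250) = 45900.
Aggregate gap = ¥45,900.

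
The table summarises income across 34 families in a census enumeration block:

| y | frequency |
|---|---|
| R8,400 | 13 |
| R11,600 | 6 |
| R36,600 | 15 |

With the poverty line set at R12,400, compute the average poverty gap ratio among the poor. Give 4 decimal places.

Below z: 13×R8,400, 6×R11,600 (q = 19 of N = 34).
Relative gaps: 0.3226 (×13), 0.0645 (×6); sum = 4.580645.
The income-gap ratio divides by q (the poor only): 4.580645 / 19 = 0.2411.

0.2411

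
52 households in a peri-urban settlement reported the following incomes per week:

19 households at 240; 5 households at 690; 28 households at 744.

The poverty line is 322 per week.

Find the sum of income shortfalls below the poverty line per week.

1558

Poor units: 19×240 (q = 19 of N = 52).
Individual gaps: 19×(322−240) = 1558.
Aggregate gap = 1558.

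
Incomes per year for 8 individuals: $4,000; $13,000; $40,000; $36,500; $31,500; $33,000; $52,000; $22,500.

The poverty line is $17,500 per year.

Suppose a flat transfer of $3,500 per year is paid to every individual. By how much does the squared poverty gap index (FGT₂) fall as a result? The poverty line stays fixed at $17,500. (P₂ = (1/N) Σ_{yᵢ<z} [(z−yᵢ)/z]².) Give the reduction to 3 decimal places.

0.041

Before: below the line — $4,000, $13,000; squared poverty gap index (FGT₂) = 0.08265.
After the $3,500 transfer: below the line — $7,500, $16,500; squared poverty gap index (FGT₂) = 0.04122.
Reduction = 0.08265 − 0.04122 = 0.041.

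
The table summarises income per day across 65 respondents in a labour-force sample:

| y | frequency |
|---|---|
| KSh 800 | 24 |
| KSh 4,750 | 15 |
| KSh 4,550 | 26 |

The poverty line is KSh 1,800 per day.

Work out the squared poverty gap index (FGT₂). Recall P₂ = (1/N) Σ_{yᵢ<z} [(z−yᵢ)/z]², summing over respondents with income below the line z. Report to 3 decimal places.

0.114

Below the line: 24×KSh 800 (q = 24 of N = 65).
Relative gaps: (1800−800)/1800 = 0.5556 (×24).
Squared: 0.3086 (×24).
Sum = 7.407407; P₂ = 7.407407 / 65 = 0.114.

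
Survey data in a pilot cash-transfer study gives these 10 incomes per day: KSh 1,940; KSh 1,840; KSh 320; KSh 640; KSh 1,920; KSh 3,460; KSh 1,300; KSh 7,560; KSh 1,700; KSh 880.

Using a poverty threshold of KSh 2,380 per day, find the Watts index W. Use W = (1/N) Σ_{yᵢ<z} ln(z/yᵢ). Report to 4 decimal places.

Poor units: KSh 320, KSh 640, KSh 880, KSh 1,300, KSh 1,700, KSh 1,840, KSh 1,920, KSh 1,940 (q = 8 of N = 10).
Log gaps: ln(2380/320) = 2.0065; ln(2380/640) = 1.3134; ln(2380/880) = 0.9949; ln(2380/1300) = 0.6047; ln(2380/1700) = 0.3365; ln(2380/1840) = 0.2573; ln(2380/1920) = 0.2148; ln(2380/1940) = 0.2044.
W = 5.932587 / 10 = 0.5933.

0.5933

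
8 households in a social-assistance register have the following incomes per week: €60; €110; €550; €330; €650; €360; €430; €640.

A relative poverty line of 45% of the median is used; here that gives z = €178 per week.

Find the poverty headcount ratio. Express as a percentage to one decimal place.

25.0%

2 of the 8 households have income below €178.
H = 2/8 = 25.0%.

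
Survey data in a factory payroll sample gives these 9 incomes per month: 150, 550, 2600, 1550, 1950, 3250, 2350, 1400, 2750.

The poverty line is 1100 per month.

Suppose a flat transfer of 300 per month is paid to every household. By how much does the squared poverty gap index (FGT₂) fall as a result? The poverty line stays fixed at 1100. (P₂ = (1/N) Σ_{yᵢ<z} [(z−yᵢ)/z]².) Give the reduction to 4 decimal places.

0.0661

Before: below the line — 150, 550; squared poverty gap index (FGT₂) = 0.110652.
After the 300 transfer: below the line — 450, 850; squared poverty gap index (FGT₂) = 0.044536.
Reduction = 0.110652 − 0.044536 = 0.0661.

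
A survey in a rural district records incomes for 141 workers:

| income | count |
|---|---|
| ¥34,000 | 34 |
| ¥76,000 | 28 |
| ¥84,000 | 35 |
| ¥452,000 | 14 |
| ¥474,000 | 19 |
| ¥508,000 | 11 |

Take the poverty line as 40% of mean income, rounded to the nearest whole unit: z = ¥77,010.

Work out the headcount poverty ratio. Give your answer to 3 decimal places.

62 of the 141 workers have income below ¥77,010.
H = 62/141 = 0.440.

0.440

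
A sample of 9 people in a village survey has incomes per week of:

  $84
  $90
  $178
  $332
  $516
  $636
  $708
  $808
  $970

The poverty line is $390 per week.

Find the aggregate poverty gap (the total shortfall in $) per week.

$876

Below the line: $84, $90, $178, $332 (q = 4 of N = 9).
Individual gaps: 390−84 = 306; 390−90 = 300; 390−178 = 212; 390−332 = 58.
Aggregate gap = $876.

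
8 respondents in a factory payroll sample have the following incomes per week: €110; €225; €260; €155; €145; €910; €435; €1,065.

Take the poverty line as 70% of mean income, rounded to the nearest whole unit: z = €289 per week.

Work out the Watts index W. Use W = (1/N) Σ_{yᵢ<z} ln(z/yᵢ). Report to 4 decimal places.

Below z: €110, €145, €155, €225, €260 (q = 5 of N = 8).
Log shortfalls: ln(289/110) = 0.9659; ln(289/145) = 0.6897; ln(289/155) = 0.6230; ln(289/225) = 0.2503; ln(289/260) = 0.1057.
W = 2.634712 / 8 = 0.3293.

0.3293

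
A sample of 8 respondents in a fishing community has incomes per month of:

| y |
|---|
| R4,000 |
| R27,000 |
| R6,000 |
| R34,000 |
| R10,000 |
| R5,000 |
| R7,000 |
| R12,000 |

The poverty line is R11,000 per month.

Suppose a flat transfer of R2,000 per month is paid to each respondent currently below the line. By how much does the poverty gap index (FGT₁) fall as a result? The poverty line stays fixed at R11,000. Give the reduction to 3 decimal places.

0.102

Before: below the line — R4,000, R5,000, R6,000, R7,000, R10,000; poverty gap index (FGT₁) = 0.26136.
After the R2,000 transfer: below the line — R6,000, R7,000, R8,000, R9,000; poverty gap index (FGT₁) = 0.15909.
Reduction = 0.26136 − 0.15909 = 0.102.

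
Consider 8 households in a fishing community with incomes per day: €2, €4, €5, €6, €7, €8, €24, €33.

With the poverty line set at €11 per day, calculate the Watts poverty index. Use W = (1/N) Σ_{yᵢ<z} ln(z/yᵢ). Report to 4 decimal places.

0.6102

Incomes under z: €2, €4, €5, €6, €7, €8 (q = 6 of N = 8).
Log gaps: ln(11/2) = 1.7047; ln(11/4) = 1.0116; ln(11/5) = 0.7885; ln(11/6) = 0.6061; ln(11/7) = 0.4520; ln(11/8) = 0.3185.
W = 4.881381 / 8 = 0.6102.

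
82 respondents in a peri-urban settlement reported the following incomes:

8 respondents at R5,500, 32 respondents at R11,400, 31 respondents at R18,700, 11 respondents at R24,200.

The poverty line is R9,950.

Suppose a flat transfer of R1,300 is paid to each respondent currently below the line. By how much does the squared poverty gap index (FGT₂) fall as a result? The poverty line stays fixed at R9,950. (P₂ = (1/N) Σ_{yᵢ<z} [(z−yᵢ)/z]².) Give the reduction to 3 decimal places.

0.010

Before: below the line — 8×R5,500; squared poverty gap index (FGT₂) = 0.01951.
After the R1,300 transfer: below the line — 8×R6,800; squared poverty gap index (FGT₂) = 0.00978.
Reduction = 0.01951 − 0.00978 = 0.010.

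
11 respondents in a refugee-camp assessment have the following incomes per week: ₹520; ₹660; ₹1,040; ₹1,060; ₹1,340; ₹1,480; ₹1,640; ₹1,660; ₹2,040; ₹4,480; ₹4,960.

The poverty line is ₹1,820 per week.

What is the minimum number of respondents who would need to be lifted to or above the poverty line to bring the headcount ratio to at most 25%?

8 of the 11 respondents are poor, so H = 8/11 = 0.727.
A headcount ratio of at most 25% allows at most ⌊0.25 × 11⌋ = 2 poor respondents.
So at least 8 − 2 = 6 must be lifted.

6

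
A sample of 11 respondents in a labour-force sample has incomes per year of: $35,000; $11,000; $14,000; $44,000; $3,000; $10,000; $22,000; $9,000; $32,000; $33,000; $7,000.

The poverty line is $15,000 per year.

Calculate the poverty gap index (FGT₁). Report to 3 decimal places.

0.218

Below z: $3,000, $7,000, $9,000, $10,000, $11,000, $14,000 (q = 6 of N = 11).
Relative gaps: (15000−3000)/15000 = 0.8000; (15000−7000)/15000 = 0.5333; (15000−9000)/15000 = 0.4000; (15000−10000)/15000 = 0.3333; (15000−11000)/15000 = 0.2667; (15000−14000)/15000 = 0.0667.
Σ = 2.400000. Dividing by the full population N = 11 gives P₁ = 0.218.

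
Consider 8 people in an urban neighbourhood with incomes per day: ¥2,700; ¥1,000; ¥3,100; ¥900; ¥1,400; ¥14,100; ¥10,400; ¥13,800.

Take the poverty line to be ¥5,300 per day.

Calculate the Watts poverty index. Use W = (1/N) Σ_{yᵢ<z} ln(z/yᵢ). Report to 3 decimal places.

0.748

Incomes under z: ¥900, ¥1,000, ¥1,400, ¥2,700, ¥3,100 (q = 5 of N = 8).
ln(z/y) terms: ln(5300/900) = 1.7731; ln(5300/1000) = 1.6677; ln(5300/1400) = 1.3312; ln(5300/2700) = 0.6745; ln(5300/3100) = 0.5363.
W = 5.982768 / 8 = 0.748.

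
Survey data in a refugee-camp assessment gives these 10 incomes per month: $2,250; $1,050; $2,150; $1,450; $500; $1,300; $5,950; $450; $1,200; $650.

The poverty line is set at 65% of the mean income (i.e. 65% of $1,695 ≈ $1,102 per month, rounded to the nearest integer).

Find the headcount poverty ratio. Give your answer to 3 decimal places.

0.400

4 of the 10 families have income below $1,102.
H = 4/10 = 0.400.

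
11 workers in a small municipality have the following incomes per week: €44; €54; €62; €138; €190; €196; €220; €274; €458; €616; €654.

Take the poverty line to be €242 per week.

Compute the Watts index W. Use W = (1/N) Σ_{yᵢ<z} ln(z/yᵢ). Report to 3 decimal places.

Poor units: €44, €54, €62, €138, €190, €196, €220 (q = 7 of N = 11).
Log shortfalls: ln(242/44) = 1.7047; ln(242/54) = 1.5000; ln(242/62) = 1.3618; ln(242/138) = 0.5617; ln(242/190) = 0.2419; ln(242/196) = 0.2108; ln(242/220) = 0.0953.
W = 5.676236 / 11 = 0.516.

0.516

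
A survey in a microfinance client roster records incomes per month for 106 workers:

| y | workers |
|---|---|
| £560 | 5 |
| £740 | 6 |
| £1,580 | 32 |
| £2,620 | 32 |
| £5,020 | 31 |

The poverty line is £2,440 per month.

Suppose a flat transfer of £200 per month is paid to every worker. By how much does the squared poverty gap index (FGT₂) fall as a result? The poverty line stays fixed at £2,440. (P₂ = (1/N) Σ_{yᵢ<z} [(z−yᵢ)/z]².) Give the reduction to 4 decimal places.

0.0271

Before: below the line — 5×£560, 6×£740, 32×£1,580; squared poverty gap index (FGT₂) = 0.092982.
After the £200 transfer: below the line — 5×£760, 6×£940, 32×£1,780; squared poverty gap index (FGT₂) = 0.065841.
Reduction = 0.092982 − 0.065841 = 0.0271.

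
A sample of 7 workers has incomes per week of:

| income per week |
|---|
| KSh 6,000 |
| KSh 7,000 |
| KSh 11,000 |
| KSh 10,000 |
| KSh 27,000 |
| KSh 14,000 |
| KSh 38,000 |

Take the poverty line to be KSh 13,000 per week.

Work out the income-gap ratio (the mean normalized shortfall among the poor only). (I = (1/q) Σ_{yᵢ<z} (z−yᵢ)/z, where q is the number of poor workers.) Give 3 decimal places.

0.346

Below z: KSh 6,000, KSh 7,000, KSh 10,000, KSh 11,000 (q = 4 of N = 7).
Relative gaps: 0.5385, 0.4615, 0.2308, 0.1538; sum = 1.384615.
The income-gap ratio divides by q (the poor only): 1.384615 / 4 = 0.346.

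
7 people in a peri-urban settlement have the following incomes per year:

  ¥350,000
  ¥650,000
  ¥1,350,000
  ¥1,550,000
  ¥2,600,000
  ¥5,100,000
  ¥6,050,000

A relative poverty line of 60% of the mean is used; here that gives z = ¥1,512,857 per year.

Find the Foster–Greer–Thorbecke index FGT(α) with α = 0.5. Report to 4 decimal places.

0.2800

Incomes under z: ¥350,000, ¥650,000, ¥1,350,000 (q = 3 of N = 7).
Normalized shortfalls: (1512857−350000)/1512857 = 0.7686; (1512857−650000)/1512857 = 0.5703; (1512857−1350000)/1512857 = 0.1076.
Raised to α = 0.5: 0.87673; 0.75521; 0.32810.
Sum = 1.960040; FGT(0.5) = 1.960040 / 7 = 0.2800.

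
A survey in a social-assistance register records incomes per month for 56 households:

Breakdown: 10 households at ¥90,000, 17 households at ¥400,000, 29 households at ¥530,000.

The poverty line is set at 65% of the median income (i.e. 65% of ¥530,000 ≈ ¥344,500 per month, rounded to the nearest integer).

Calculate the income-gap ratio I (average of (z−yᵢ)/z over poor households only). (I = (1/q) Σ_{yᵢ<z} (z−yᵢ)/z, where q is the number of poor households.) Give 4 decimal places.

0.7388

Below z: 10×¥90,000 (q = 10 of N = 56).
Relative gaps: 0.7388 (×10); sum = 7.387518.
The income-gap ratio divides by q (the poor only): 7.387518 / 10 = 0.7388.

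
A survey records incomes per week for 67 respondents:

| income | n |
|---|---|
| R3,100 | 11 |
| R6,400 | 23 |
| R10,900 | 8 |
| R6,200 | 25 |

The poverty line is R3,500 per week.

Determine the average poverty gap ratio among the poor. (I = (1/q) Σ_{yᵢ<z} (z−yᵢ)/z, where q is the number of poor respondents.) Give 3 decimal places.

0.114

Below the line: 11×R3,100 (q = 11 of N = 67).
Shortfall ratios (z−y)/z: 0.1143 (×11); sum = 1.257143.
I averages over the q = 11 poor units only: 1.257143 / 11 = 0.114.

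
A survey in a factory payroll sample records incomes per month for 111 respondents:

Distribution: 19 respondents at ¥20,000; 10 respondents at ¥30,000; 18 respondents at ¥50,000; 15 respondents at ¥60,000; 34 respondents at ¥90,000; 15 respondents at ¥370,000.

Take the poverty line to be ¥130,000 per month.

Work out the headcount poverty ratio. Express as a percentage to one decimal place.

96 of the 111 respondents have income below ¥130,000.
H = 96/111 = 86.5%.

86.5%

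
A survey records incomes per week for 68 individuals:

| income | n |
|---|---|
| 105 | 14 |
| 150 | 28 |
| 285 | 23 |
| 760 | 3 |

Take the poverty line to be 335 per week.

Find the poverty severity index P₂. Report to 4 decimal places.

Poor units: 14×105, 28×150, 23×285 (q = 65 of N = 68).
Normalized shortfalls: (335−105)/335 = 0.6866 (×14); (335−150)/335 = 0.5522 (×28); (335−285)/335 = 0.1493 (×23).
Squared: 0.4714 (×14); 0.3050 (×28); 0.0223 (×23).
Sum = 15.650702; P₂ = 15.650702 / 68 = 0.2302.

0.2302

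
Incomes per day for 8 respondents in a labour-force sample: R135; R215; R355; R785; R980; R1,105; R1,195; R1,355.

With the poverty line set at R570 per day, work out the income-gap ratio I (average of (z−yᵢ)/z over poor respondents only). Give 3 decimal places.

0.588

Below z: R135, R215, R355 (q = 3 of N = 8).
Shortfall ratios (z−y)/z: 0.7632, 0.6228, 0.3772; sum = 1.763158.
I averages over the q = 3 poor units only: 1.763158 / 3 = 0.588.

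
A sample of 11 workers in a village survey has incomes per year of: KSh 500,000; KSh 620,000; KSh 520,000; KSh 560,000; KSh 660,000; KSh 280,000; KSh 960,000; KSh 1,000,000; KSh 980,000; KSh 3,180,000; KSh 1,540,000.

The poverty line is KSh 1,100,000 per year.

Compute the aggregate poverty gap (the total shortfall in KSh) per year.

Below the line: KSh 280,000, KSh 500,000, KSh 520,000, KSh 560,000, KSh 620,000, KSh 660,000, KSh 960,000, KSh 980,000, KSh 1,000,000 (q = 9 of N = 11).
Individual gaps: 1100000−280000 = 820000; 1100000−500000 = 600000; 1100000−520000 = 580000; 1100000−560000 = 540000; 1100000−620000 = 480000; 1100000−660000 = 440000; 1100000−960000 = 140000; 1100000−980000 = 120000; 1100000−1000000 = 100000.
Aggregate gap = KSh 3,820,000.

KSh 3,820,000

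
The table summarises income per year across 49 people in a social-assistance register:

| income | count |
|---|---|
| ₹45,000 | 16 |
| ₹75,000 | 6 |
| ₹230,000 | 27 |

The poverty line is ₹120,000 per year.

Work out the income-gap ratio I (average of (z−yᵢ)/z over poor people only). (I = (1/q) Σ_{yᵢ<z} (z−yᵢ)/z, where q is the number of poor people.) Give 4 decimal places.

Incomes under z: 16×₹45,000, 6×₹75,000 (q = 22 of N = 49).
Shortfall ratios (z−y)/z: 0.6250 (×16), 0.3750 (×6); sum = 12.250000.
The income-gap ratio divides by q (the poor only): 12.250000 / 22 = 0.5568.

0.5568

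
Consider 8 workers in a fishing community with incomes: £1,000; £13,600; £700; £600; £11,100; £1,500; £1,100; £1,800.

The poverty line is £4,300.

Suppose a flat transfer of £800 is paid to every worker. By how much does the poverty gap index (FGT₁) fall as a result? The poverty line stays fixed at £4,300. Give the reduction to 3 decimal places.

0.140

Before: below the line — £600, £700, £1,000, £1,100, £1,500, £1,800; poverty gap index (FGT₁) = 0.55523.
After the £800 transfer: below the line — £1,400, £1,500, £1,800, £1,900, £2,300, £2,600; poverty gap index (FGT₁) = 0.41570.
Reduction = 0.55523 − 0.41570 = 0.140.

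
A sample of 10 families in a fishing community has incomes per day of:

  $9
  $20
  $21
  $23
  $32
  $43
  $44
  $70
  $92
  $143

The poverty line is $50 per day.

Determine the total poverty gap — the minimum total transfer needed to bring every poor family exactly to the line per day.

$158

Incomes under z: $9, $20, $21, $23, $32, $43, $44 (q = 7 of N = 10).
Individual gaps: 50−9 = 41; 50−20 = 30; 50−21 = 29; 50−23 = 27; 50−32 = 18; 50−43 = 7; 50−44 = 6.
Aggregate gap = $158.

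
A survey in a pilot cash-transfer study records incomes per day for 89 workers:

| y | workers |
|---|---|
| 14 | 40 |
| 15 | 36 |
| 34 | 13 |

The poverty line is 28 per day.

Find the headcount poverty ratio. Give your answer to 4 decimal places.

0.8539

76 of the 89 workers have income below 28.
H = 76/89 = 0.8539.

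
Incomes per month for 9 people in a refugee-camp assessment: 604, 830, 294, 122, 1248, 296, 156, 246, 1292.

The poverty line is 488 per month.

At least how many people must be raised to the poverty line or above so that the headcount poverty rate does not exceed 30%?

Currently q = 5 of N = 9 are below the line (H = 0.556).
A headcount ratio of at most 30% allows at most ⌊0.30 × 9⌋ = 2 poor people.
So at least 5 − 2 = 3 must be lifted.

3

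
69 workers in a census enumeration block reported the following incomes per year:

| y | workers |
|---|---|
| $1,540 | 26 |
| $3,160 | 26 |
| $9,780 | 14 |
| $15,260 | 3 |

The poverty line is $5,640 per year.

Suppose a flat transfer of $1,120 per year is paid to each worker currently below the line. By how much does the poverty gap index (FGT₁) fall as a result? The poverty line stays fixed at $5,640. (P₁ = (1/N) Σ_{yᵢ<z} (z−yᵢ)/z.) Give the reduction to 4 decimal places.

0.1497

Before: below the line — 26×$1,540, 26×$3,160; poverty gap index (FGT₁) = 0.439614.
After the $1,120 transfer: below the line — 26×$2,660, 26×$4,280; poverty gap index (FGT₁) = 0.289958.
Reduction = 0.439614 − 0.289958 = 0.1497.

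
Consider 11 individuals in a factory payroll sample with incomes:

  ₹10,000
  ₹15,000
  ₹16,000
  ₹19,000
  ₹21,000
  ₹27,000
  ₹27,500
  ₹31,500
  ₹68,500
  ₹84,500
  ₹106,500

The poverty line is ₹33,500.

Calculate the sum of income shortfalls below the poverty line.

Poor units: ₹10,000, ₹15,000, ₹16,000, ₹19,000, ₹21,000, ₹27,000, ₹27,500, ₹31,500 (q = 8 of N = 11).
Individual gaps: 33500−10000 = 23500; 33500−15000 = 18500; 33500−16000 = 17500; 33500−19000 = 14500; 33500−21000 = 12500; 33500−27000 = 6500; 33500−27500 = 6000; 33500−31500 = 2000.
Aggregate gap = ₹101,000.

₹101,000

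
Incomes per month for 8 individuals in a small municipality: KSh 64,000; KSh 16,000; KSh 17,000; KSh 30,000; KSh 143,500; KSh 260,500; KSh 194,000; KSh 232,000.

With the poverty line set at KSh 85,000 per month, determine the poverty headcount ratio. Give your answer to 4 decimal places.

0.5000

4 of the 8 individuals have income below KSh 85,000.
H = 4/8 = 0.5000.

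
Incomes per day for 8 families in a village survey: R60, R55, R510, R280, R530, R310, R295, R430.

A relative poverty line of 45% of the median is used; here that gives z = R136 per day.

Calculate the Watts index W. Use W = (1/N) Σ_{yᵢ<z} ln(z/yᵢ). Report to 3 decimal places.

Incomes under z: R55, R60 (q = 2 of N = 8).
Log gaps: ln(136/55) = 0.9053; ln(136/60) = 0.8183.
W = 1.723632 / 8 = 0.215.

0.215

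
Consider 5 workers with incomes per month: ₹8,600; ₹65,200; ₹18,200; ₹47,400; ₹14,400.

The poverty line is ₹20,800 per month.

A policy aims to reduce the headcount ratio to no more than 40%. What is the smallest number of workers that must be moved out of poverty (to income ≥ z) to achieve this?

1

Currently q = 3 of N = 5 are below the line (H = 0.600).
A headcount ratio of at most 40% allows at most ⌊0.40 × 5⌋ = 2 poor workers.
So at least 3 − 2 = 1 must be lifted.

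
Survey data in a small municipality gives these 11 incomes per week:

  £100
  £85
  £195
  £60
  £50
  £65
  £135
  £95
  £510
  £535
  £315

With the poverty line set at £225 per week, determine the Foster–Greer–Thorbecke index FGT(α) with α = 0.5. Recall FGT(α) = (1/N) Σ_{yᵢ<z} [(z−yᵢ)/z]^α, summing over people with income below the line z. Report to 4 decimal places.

Incomes under z: £50, £60, £65, £85, £95, £100, £135, £195 (q = 8 of N = 11).
Gap ratios (z−y)/z: (225−50)/225 = 0.7778; (225−60)/225 = 0.7333; (225−65)/225 = 0.7111; (225−85)/225 = 0.6222; (225−95)/225 = 0.5778; (225−100)/225 = 0.5556; (225−135)/225 = 0.4000; (225−195)/225 = 0.1333.
Raised to α = 0.5: 0.88192; 0.85635; 0.84327; 0.78881; 0.76012; 0.74536; 0.63246; 0.36515.
Sum = 5.873427; FGT(0.5) = 5.873427 / 11 = 0.5339.

0.5339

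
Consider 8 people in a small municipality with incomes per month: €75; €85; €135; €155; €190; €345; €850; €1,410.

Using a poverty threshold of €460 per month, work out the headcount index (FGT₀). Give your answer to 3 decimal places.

6 of the 8 people have income below €460.
H = 6/8 = 0.750.

0.750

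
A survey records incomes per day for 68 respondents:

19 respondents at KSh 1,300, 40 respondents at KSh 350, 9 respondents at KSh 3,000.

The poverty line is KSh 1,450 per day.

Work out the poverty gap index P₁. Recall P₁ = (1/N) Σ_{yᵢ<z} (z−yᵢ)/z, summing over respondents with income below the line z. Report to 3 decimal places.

Incomes under z: 40×KSh 350, 19×KSh 1,300 (q = 59 of N = 68).
Normalized shortfalls: (1450−350)/1450 = 0.7586 (×40); (1450−1300)/1450 = 0.1034 (×19).
Sum of shortfalls = 32.310345; P₁ averages over all N: 32.310345 / 68 = 0.475.

0.475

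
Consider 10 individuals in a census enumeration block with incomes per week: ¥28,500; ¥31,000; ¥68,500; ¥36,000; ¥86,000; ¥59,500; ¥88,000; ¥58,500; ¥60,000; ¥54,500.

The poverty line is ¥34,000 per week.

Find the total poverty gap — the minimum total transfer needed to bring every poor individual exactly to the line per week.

¥8,500

Incomes under z: ¥28,500, ¥31,000 (q = 2 of N = 10).
Individual gaps: 34000−28500 = 5500; 34000−31000 = 3000.
Aggregate gap = ¥8,500.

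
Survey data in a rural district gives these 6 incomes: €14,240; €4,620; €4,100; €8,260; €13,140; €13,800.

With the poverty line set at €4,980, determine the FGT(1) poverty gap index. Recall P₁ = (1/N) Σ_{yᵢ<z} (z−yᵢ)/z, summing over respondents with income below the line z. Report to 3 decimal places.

0.041

Below z: €4,100, €4,620 (q = 2 of N = 6).
Shortfall ratios: (4980−4100)/4980 = 0.1767; (4980−4620)/4980 = 0.0723.
Σ = 0.248996. Dividing by the full population N = 6 gives P₁ = 0.041.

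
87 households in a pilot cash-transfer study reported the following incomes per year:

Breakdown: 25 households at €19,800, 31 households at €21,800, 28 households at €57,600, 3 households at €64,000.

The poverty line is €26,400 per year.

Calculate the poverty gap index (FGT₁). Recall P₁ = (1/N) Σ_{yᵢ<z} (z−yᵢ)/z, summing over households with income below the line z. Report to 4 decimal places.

0.1339

Poor units: 25×€19,800, 31×€21,800 (q = 56 of N = 87).
Relative gaps: (26400−19800)/26400 = 0.2500 (×25); (26400−21800)/26400 = 0.1742 (×31).
Σ = 11.651515. Dividing by the full population N = 87 gives P₁ = 0.1339.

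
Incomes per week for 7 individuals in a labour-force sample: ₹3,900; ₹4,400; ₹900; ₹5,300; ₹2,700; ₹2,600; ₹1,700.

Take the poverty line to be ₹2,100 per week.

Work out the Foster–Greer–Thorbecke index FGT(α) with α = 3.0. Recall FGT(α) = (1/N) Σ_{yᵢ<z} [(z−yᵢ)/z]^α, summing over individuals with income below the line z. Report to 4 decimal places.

Poor units: ₹900, ₹1,700 (q = 2 of N = 7).
Gap ratios (z−y)/z: (2100−900)/2100 = 0.5714; (2100−1700)/2100 = 0.1905.
Raised to α = 3.0: 0.18659; 0.00691.
Sum = 0.193500; FGT(3.0) = 0.193500 / 7 = 0.0276.

0.0276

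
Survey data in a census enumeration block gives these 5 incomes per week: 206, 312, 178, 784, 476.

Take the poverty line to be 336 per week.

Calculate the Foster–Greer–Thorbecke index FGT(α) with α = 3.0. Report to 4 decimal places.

0.0325

Incomes under z: 178, 206, 312 (q = 3 of N = 5).
Gap ratios (z−y)/z: (336−178)/336 = 0.4702; (336−206)/336 = 0.3869; (336−312)/336 = 0.0714.
Raised to α = 3.0: 0.10398; 0.05792; 0.00036.
Sum = 0.162263; FGT(3.0) = 0.162263 / 5 = 0.0325.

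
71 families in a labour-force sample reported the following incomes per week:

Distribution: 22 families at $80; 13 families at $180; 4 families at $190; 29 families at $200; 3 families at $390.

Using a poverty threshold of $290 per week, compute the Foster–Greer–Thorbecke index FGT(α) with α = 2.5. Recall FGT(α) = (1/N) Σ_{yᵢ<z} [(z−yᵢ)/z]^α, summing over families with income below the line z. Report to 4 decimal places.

0.1803

Below the line: 22×$80, 13×$180, 4×$190, 29×$200 (q = 68 of N = 71).
Gap ratios (z−y)/z: (290−80)/290 = 0.7241 (×22); (290−180)/290 = 0.3793 (×13); (290−190)/290 = 0.3448 (×4); (290−200)/290 = 0.3103 (×29).
Raised to α = 2.5: 0.44622 (×22); 0.08861 (×13); 0.06982 (×4); 0.05366 (×29).
Sum = 12.804171; FGT(2.5) = 12.804171 / 71 = 0.1803.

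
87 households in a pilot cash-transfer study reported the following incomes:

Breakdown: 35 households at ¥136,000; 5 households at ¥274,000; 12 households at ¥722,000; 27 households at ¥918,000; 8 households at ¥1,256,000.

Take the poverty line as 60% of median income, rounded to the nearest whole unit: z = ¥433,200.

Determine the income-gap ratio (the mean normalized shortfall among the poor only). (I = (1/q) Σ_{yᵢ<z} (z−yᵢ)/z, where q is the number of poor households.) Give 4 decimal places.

0.6462

Below the line: 35×¥136,000, 5×¥274,000 (q = 40 of N = 87).
Shortfall ratios (z−y)/z: 0.6861 (×35), 0.3675 (×5); sum = 25.849492.
I averages over the q = 40 poor units only: 25.849492 / 40 = 0.6462.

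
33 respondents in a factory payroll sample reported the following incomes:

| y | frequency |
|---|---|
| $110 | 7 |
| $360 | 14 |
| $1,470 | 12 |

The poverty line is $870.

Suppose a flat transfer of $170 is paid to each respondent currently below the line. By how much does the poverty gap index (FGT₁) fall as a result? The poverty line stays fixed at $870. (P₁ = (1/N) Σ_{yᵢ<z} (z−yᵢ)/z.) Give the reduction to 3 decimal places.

0.124

Before: below the line — 7×$110, 14×$360; poverty gap index (FGT₁) = 0.43400.
After the $170 transfer: below the line — 7×$280, 14×$530; poverty gap index (FGT₁) = 0.30965.
Reduction = 0.43400 − 0.30965 = 0.124.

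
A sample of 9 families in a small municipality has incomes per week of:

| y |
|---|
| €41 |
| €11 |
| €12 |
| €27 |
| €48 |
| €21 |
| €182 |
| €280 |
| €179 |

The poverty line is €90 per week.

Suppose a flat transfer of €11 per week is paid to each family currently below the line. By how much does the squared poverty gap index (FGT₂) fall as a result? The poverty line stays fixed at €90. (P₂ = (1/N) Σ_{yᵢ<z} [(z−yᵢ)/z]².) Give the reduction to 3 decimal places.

Before: below the line — €11, €12, €21, €27, €41, €48; squared poverty gap index (FGT₂) = 0.34595.
After the €11 transfer: below the line — €22, €23, €32, €38, €52, €59; squared poverty gap index (FGT₂) = 0.24123.
Reduction = 0.34595 − 0.24123 = 0.105.

0.105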